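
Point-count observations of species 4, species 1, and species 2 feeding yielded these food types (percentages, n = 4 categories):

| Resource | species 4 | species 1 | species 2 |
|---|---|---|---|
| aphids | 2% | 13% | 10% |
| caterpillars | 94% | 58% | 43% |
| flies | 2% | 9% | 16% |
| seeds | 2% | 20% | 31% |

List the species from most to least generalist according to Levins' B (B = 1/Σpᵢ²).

species 2 > species 1 > species 4

Convert percentages to proportions (divide by 100).
Σp_4ᵢ² = 0.02² + 0.94² + 0.02² + 0.02² = 0.0004 + 0.8836 + 0.0004 + 0.0004 = 0.8848
B_4 = 1 / 0.8848 = 1.1302
Σp_1ᵢ² = 0.13² + 0.58² + 0.09² + 0.20² = 0.0169 + 0.3364 + 0.0081 + 0.0400 = 0.4014
B_1 = 1 / 0.4014 = 2.4913
Σp_2ᵢ² = 0.10² + 0.43² + 0.16² + 0.31² = 0.0100 + 0.1849 + 0.0256 + 0.0961 = 0.3166
B_2 = 1 / 0.3166 = 3.1586
Ranking by B (broadest → narrowest): species 2 (3.16) > species 1 (2.49) > species 4 (1.13)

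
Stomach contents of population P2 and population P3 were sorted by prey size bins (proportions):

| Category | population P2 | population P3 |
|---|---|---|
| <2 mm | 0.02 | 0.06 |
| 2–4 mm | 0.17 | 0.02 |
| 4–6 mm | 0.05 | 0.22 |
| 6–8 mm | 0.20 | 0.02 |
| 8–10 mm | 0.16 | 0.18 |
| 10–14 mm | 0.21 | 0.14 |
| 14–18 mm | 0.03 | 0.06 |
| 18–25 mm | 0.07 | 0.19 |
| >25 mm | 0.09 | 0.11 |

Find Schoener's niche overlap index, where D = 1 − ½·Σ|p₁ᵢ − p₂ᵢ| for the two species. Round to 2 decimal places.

0.60

Σ|p₁ᵢ − p₂ᵢ| = 0.04 + 0.15 + 0.17 + 0.18 + 0.02 + 0.07 + 0.03 + 0.12 + 0.02 = 0.80
D = 1 − ½ × 0.80 = 1 − 0.400 = 0.6000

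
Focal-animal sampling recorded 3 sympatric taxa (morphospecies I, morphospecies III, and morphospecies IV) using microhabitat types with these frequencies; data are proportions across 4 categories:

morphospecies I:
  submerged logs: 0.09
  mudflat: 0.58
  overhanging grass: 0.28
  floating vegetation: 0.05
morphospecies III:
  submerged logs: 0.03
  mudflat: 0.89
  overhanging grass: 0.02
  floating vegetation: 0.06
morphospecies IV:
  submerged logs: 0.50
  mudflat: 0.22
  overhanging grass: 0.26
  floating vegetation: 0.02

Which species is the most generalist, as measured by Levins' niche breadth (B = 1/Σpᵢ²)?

morphospecies IV

Σp_Iᵢ² = 0.09² + 0.58² + 0.28² + 0.05² = 0.0081 + 0.3364 + 0.0784 + 0.0025 = 0.4254
B_I = 1 / 0.4254 = 2.3507
Σp_IIIᵢ² = 0.03² + 0.89² + 0.02² + 0.06² = 0.0009 + 0.7921 + 0.0004 + 0.0036 = 0.7970
B_III = 1 / 0.7970 = 1.2547
Σp_IVᵢ² = 0.50² + 0.22² + 0.26² + 0.02² = 0.2500 + 0.0484 + 0.0676 + 0.0004 = 0.3664
B_IV = 1 / 0.3664 = 2.7293
Highest B → broadest niche (most generalist): morphospecies IV (B = 2.73).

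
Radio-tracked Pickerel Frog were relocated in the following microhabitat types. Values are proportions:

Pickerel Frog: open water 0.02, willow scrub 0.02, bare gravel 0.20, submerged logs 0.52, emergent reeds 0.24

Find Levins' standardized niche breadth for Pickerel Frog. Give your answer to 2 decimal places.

0.43

Σpᵢ² = 0.02² + 0.02² + 0.20² + 0.52² + 0.24² = 0.0004 + 0.0004 + 0.0400 + 0.2704 + 0.0576 = 0.3688
B = 1 / 0.3688 = 2.7115
Bₛ = (B − 1)/(n − 1) = (2.7115 − 1)/(5 − 1) = 1.7115/4 = 0.4279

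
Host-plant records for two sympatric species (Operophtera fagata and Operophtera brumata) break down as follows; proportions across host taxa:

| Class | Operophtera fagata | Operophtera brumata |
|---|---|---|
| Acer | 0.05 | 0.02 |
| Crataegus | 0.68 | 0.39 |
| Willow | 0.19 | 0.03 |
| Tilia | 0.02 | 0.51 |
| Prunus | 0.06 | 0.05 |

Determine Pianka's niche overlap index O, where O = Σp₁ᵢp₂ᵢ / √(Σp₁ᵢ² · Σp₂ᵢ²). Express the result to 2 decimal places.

Σ p₁ᵢp₂ᵢ = 0.0010 + 0.2652 + 0.0057 + 0.0102 + 0.0030 = 0.2851
Σp_1ᵢ² = 0.05² + 0.68² + 0.19² + 0.02² + 0.06² = 0.0025 + 0.4624 + 0.0361 + 0.0004 + 0.0036 = 0.5050
Σp_2ᵢ² = 0.02² + 0.39² + 0.03² + 0.51² + 0.05² = 0.0004 + 0.1521 + 0.0009 + 0.2601 + 0.0025 = 0.4160
O = 0.2851 / √(0.5050 × 0.4160) = 0.2851 / 0.45834 = 0.6220

0.62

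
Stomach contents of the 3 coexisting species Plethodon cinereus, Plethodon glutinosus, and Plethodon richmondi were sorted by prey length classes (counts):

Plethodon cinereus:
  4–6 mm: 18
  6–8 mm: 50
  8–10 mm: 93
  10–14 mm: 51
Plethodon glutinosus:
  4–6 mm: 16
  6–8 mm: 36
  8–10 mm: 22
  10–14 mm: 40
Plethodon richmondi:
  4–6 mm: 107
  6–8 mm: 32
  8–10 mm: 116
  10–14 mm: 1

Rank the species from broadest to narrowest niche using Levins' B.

Proportions for Plethodon cinereus (n=212): 18/212=0.0849, 50/212=0.2358, 93/212=0.4387, 51/212=0.2406
Proportions for Plethodon glutinosus (n=114): 16/114=0.1404, 36/114=0.3158, 22/114=0.1930, 40/114=0.3509
Proportions for Plethodon richmondi (n=256): 107/256=0.4180, 32/256=0.1250, 116/256=0.4531, 1/256=0.0039
Σp_cineᵢ² = 0.0849² + 0.2358² + 0.4387² + 0.2406² = 0.007208 + 0.055602 + 0.192458 + 0.057888 = 0.313156
B_cine = 1 / 0.313156 = 3.1933
Σp_glutᵢ² = 0.1404² + 0.3158² + 0.1930² + 0.3509² = 0.019712 + 0.099730 + 0.037249 + 0.123131 = 0.279822
B_glut = 1 / 0.279822 = 3.5737
Σp_richᵢ² = 0.4180² + 0.1250² + 0.4531² + 0.0039² = 0.174724 + 0.015625 + 0.205300 + 0.000015 = 0.395664
B_rich = 1 / 0.395664 = 2.5274
Ranking by B (broadest → narrowest): Plethodon glutinosus (3.57) > Plethodon cinereus (3.19) > Plethodon richmondi (2.53)

Plethodon glutinosus > Plethodon cinereus > Plethodon richmondi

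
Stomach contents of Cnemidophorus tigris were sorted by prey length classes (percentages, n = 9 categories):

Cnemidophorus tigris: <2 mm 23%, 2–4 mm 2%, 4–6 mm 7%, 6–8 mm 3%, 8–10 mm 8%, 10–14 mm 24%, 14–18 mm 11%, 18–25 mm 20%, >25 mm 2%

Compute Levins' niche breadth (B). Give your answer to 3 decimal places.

5.695

Convert percentages to proportions (divide by 100).
Σpᵢ² = 0.23² + 0.02² + 0.07² + 0.03² + 0.08² + 0.24² + 0.11² + 0.20² + 0.02² = 0.0529 + 0.0004 + 0.0049 + 0.0009 + 0.0064 + 0.0576 + 0.0121 + 0.0400 + 0.0004 = 0.1756
B = 1 / 0.1756 = 5.69476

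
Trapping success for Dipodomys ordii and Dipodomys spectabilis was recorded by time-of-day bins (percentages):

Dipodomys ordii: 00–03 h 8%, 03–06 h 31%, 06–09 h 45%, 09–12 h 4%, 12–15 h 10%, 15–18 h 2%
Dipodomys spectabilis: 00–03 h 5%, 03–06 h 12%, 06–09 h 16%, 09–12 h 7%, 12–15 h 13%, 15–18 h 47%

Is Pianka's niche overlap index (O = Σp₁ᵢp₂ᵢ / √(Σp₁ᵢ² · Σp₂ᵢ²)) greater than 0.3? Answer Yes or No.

Yes

Convert percentages to proportions (divide by 100).
Σ p₁ᵢp₂ᵢ = 0.0040 + 0.0372 + 0.0720 + 0.0028 + 0.0130 + 0.0094 = 0.1384
Σp_1ᵢ² = 0.08² + 0.31² + 0.45² + 0.04² + 0.10² + 0.02² = 0.0064 + 0.0961 + 0.2025 + 0.0016 + 0.0100 + 0.0004 = 0.3170
Σp_2ᵢ² = 0.05² + 0.12² + 0.16² + 0.07² + 0.13² + 0.47² = 0.0025 + 0.0144 + 0.0256 + 0.0049 + 0.0169 + 0.2209 = 0.2852
O = 0.1384 / √(0.3170 × 0.2852) = 0.1384 / 0.30068 = 0.4603
O = 0.4603 > 0.3 → Yes.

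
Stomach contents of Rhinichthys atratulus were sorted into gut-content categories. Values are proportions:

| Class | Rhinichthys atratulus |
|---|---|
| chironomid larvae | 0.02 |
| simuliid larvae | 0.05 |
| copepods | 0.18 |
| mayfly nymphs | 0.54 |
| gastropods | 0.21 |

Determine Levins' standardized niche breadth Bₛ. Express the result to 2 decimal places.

Σpᵢ² = 0.02² + 0.05² + 0.18² + 0.54² + 0.21² = 0.0004 + 0.0025 + 0.0324 + 0.2916 + 0.0441 = 0.3710
B = 1 / 0.3710 = 2.6954
Bₛ = (B − 1)/(n − 1) = (2.6954 − 1)/(5 − 1) = 1.6954/4 = 0.4239

0.42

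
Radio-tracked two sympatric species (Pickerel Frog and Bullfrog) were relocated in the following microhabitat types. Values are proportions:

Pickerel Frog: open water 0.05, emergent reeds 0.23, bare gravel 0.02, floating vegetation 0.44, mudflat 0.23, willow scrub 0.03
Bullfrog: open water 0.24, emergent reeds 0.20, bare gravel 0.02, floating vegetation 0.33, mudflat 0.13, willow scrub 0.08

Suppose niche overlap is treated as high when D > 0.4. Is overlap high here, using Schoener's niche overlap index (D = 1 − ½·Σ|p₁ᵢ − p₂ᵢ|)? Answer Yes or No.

Σ|p₁ᵢ − p₂ᵢ| = 0.19 + 0.03 + 0.00 + 0.11 + 0.10 + 0.05 = 0.48
D = 1 − ½ × 0.48 = 1 − 0.240 = 0.7600
D = 0.7600 > 0.4 → Yes.

Yes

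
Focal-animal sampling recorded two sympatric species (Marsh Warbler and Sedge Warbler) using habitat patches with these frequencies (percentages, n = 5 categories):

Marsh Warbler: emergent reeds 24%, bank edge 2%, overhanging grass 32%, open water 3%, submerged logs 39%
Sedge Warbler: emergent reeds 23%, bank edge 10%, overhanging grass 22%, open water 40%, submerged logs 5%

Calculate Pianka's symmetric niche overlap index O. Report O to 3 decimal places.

0.543

Convert percentages to proportions (divide by 100).
Σ p₁ᵢp₂ᵢ = 0.0552 + 0.0020 + 0.0704 + 0.0120 + 0.0195 = 0.1591
Σp_1ᵢ² = 0.24² + 0.02² + 0.32² + 0.03² + 0.39² = 0.0576 + 0.0004 + 0.1024 + 0.0009 + 0.1521 = 0.3134
Σp_2ᵢ² = 0.23² + 0.10² + 0.22² + 0.40² + 0.05² = 0.0529 + 0.0100 + 0.0484 + 0.1600 + 0.0025 = 0.2738
O = 0.1591 / √(0.3134 × 0.2738) = 0.1591 / 0.292932 = 0.54313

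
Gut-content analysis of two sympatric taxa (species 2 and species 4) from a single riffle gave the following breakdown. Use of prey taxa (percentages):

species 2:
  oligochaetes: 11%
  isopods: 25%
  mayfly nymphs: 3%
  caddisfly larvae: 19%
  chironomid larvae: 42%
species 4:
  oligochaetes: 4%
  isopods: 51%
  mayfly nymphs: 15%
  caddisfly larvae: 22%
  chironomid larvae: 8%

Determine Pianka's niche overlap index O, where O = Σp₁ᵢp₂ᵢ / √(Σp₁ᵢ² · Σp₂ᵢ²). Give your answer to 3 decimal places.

Convert percentages to proportions (divide by 100).
Σ p₁ᵢp₂ᵢ = 0.0044 + 0.1275 + 0.0045 + 0.0418 + 0.0336 = 0.2118
Σp_1ᵢ² = 0.11² + 0.25² + 0.03² + 0.19² + 0.42² = 0.0121 + 0.0625 + 0.0009 + 0.0361 + 0.1764 = 0.2880
Σp_2ᵢ² = 0.04² + 0.51² + 0.15² + 0.22² + 0.08² = 0.0016 + 0.2601 + 0.0225 + 0.0484 + 0.0064 = 0.3390
O = 0.2118 / √(0.2880 × 0.3390) = 0.2118 / 0.312461 = 0.67784

0.678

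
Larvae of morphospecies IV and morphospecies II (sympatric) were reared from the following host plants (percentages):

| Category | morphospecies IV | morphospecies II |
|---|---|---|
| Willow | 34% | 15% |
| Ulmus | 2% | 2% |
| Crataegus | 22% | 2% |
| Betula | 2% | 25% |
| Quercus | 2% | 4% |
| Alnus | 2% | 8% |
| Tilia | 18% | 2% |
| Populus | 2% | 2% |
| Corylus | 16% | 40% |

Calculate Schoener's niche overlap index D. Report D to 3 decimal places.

Convert percentages to proportions (divide by 100).
Σ|p₁ᵢ − p₂ᵢ| = 0.19 + 0.00 + 0.20 + 0.23 + 0.02 + 0.06 + 0.16 + 0.00 + 0.24 = 1.10
D = 1 − ½ × 1.10 = 1 − 0.550 = 0.45000

0.450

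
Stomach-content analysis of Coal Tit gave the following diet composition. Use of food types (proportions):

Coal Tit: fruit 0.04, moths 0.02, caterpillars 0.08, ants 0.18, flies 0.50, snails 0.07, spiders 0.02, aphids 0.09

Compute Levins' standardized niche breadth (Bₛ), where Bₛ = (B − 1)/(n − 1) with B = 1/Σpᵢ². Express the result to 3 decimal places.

0.327

Σpᵢ² = 0.04² + 0.02² + 0.08² + 0.18² + 0.50² + 0.07² + 0.02² + 0.09² = 0.0016 + 0.0004 + 0.0064 + 0.0324 + 0.2500 + 0.0049 + 0.0004 + 0.0081 = 0.3042
B = 1 / 0.3042 = 3.28731
Bₛ = (B − 1)/(n − 1) = (3.28731 − 1)/(8 − 1) = 2.28731/7 = 0.32676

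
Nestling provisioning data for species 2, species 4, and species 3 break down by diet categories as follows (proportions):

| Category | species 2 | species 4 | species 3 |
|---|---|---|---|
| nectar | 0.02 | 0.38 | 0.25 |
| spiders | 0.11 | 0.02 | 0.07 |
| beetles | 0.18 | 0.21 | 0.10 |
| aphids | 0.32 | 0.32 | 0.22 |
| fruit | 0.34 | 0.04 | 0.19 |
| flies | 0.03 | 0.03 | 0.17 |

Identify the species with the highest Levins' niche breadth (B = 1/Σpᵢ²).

Σp_2ᵢ² = 0.02² + 0.11² + 0.18² + 0.32² + 0.34² + 0.03² = 0.0004 + 0.0121 + 0.0324 + 0.1024 + 0.1156 + 0.0009 = 0.2638
B_2 = 1 / 0.2638 = 3.7908
Σp_4ᵢ² = 0.38² + 0.02² + 0.21² + 0.32² + 0.04² + 0.03² = 0.1444 + 0.0004 + 0.0441 + 0.1024 + 0.0016 + 0.0009 = 0.2938
B_4 = 1 / 0.2938 = 3.4037
Σp_3ᵢ² = 0.25² + 0.07² + 0.10² + 0.22² + 0.19² + 0.17² = 0.0625 + 0.0049 + 0.0100 + 0.0484 + 0.0361 + 0.0289 = 0.1908
B_3 = 1 / 0.1908 = 5.2411
Highest B → broadest niche (most generalist): species 3 (B = 5.24).

species 3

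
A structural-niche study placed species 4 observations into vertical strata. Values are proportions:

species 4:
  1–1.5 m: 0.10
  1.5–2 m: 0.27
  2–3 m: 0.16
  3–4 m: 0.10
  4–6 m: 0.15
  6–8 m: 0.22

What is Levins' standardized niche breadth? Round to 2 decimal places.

Σpᵢ² = 0.10² + 0.27² + 0.16² + 0.10² + 0.15² + 0.22² = 0.0100 + 0.0729 + 0.0256 + 0.0100 + 0.0225 + 0.0484 = 0.1894
B = 1 / 0.1894 = 5.2798
Bₛ = (B − 1)/(n − 1) = (5.2798 − 1)/(6 − 1) = 4.2798/5 = 0.8560

0.86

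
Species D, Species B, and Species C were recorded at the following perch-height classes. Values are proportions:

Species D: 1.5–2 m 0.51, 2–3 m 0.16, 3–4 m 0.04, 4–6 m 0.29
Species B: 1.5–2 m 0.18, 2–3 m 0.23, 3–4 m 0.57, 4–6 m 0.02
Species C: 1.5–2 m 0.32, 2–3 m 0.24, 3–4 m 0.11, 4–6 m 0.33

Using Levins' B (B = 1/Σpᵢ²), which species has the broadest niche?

Species C

Σp_Dᵢ² = 0.51² + 0.16² + 0.04² + 0.29² = 0.2601 + 0.0256 + 0.0016 + 0.0841 = 0.3714
B_D = 1 / 0.3714 = 2.6925
Σp_Bᵢ² = 0.18² + 0.23² + 0.57² + 0.02² = 0.0324 + 0.0529 + 0.3249 + 0.0004 = 0.4106
B_B = 1 / 0.4106 = 2.4355
Σp_Cᵢ² = 0.32² + 0.24² + 0.11² + 0.33² = 0.1024 + 0.0576 + 0.0121 + 0.1089 = 0.2810
B_C = 1 / 0.2810 = 3.5587
Highest B → broadest niche (most generalist): Species C (B = 3.56).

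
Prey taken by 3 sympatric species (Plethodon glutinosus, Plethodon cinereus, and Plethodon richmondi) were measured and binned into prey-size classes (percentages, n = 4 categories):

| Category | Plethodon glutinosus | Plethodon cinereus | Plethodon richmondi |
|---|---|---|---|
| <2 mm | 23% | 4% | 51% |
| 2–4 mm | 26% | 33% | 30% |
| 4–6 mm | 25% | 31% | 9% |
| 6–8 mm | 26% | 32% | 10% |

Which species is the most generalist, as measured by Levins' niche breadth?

Plethodon glutinosus

Convert percentages to proportions (divide by 100).
Σp_glutᵢ² = 0.23² + 0.26² + 0.25² + 0.26² = 0.0529 + 0.0676 + 0.0625 + 0.0676 = 0.2506
B_glut = 1 / 0.2506 = 3.9904
Σp_cineᵢ² = 0.04² + 0.33² + 0.31² + 0.32² = 0.0016 + 0.1089 + 0.0961 + 0.1024 = 0.3090
B_cine = 1 / 0.3090 = 3.2362
Σp_richᵢ² = 0.51² + 0.30² + 0.09² + 0.10² = 0.2601 + 0.0900 + 0.0081 + 0.0100 = 0.3682
B_rich = 1 / 0.3682 = 2.7159
Highest B → broadest niche (most generalist): Plethodon glutinosus (B = 3.99).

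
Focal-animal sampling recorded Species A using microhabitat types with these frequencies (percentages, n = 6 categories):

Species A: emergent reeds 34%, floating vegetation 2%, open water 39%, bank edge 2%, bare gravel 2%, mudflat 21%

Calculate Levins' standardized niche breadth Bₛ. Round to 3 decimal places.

0.439

Convert percentages to proportions (divide by 100).
Σpᵢ² = 0.34² + 0.02² + 0.39² + 0.02² + 0.02² + 0.21² = 0.1156 + 0.0004 + 0.1521 + 0.0004 + 0.0004 + 0.0441 = 0.3130
B = 1 / 0.3130 = 3.19489
Bₛ = (B − 1)/(n − 1) = (3.19489 − 1)/(6 − 1) = 2.19489/5 = 0.43898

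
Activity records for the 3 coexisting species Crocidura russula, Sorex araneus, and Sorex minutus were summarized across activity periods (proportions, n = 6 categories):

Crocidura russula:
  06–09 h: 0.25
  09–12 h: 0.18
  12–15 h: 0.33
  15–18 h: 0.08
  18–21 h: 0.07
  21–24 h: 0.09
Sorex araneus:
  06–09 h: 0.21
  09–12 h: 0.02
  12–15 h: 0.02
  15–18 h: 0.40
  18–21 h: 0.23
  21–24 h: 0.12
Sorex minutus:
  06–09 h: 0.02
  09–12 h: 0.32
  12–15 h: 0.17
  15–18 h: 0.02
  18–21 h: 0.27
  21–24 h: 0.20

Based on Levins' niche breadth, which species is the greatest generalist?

Crocidura russula

Σp_russᵢ² = 0.25² + 0.18² + 0.33² + 0.08² + 0.07² + 0.09² = 0.0625 + 0.0324 + 0.1089 + 0.0064 + 0.0049 + 0.0081 = 0.2232
B_russ = 1 / 0.2232 = 4.4803
Σp_aranᵢ² = 0.21² + 0.02² + 0.02² + 0.40² + 0.23² + 0.12² = 0.0441 + 0.0004 + 0.0004 + 0.1600 + 0.0529 + 0.0144 = 0.2722
B_aran = 1 / 0.2722 = 3.6738
Σp_minuᵢ² = 0.02² + 0.32² + 0.17² + 0.02² + 0.27² + 0.20² = 0.0004 + 0.1024 + 0.0289 + 0.0004 + 0.0729 + 0.0400 = 0.2450
B_minu = 1 / 0.2450 = 4.0816
Highest B → broadest niche (most generalist): Crocidura russula (B = 4.48).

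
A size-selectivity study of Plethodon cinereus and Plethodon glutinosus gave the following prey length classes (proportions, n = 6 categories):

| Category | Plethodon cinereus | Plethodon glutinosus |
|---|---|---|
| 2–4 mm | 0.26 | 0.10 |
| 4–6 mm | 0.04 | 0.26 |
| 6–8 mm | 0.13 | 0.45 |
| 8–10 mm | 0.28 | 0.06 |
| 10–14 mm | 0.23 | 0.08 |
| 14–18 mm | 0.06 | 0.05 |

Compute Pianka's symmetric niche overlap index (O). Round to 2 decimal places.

Σ p₁ᵢp₂ᵢ = 0.0260 + 0.0104 + 0.0585 + 0.0168 + 0.0184 + 0.0030 = 0.1331
Σp_1ᵢ² = 0.26² + 0.04² + 0.13² + 0.28² + 0.23² + 0.06² = 0.0676 + 0.0016 + 0.0169 + 0.0784 + 0.0529 + 0.0036 = 0.2210
Σp_2ᵢ² = 0.10² + 0.26² + 0.45² + 0.06² + 0.08² + 0.05² = 0.0100 + 0.0676 + 0.2025 + 0.0036 + 0.0064 + 0.0025 = 0.2926
O = 0.1331 / √(0.2210 × 0.2926) = 0.1331 / 0.25429 = 0.5234

0.52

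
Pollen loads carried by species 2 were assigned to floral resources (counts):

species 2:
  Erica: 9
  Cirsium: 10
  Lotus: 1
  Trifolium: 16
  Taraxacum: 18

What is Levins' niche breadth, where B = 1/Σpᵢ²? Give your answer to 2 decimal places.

Proportions for species 2 (n=54): 9/54=0.1667, 10/54=0.1852, 1/54=0.0185, 16/54=0.2963, 18/54=0.3333
Σpᵢ² = 0.1667² + 0.1852² + 0.0185² + 0.2963² + 0.3333² = 0.027789 + 0.034299 + 0.000342 + 0.087794 + 0.111089 = 0.261313
B = 1 / 0.261313 = 3.8268

3.83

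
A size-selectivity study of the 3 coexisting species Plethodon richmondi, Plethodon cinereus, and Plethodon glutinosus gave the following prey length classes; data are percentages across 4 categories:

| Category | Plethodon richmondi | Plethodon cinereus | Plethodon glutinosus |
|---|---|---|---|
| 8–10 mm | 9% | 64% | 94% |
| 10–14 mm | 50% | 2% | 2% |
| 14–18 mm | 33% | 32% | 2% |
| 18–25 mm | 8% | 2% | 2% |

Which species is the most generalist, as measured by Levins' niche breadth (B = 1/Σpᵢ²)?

Convert percentages to proportions (divide by 100).
Σp_richᵢ² = 0.09² + 0.50² + 0.33² + 0.08² = 0.0081 + 0.2500 + 0.1089 + 0.0064 = 0.3734
B_rich = 1 / 0.3734 = 2.6781
Σp_cineᵢ² = 0.64² + 0.02² + 0.32² + 0.02² = 0.4096 + 0.0004 + 0.1024 + 0.0004 = 0.5128
B_cine = 1 / 0.5128 = 1.9501
Σp_glutᵢ² = 0.94² + 0.02² + 0.02² + 0.02² = 0.8836 + 0.0004 + 0.0004 + 0.0004 = 0.8848
B_glut = 1 / 0.8848 = 1.1302
Highest B → broadest niche (most generalist): Plethodon richmondi (B = 2.68).

Plethodon richmondi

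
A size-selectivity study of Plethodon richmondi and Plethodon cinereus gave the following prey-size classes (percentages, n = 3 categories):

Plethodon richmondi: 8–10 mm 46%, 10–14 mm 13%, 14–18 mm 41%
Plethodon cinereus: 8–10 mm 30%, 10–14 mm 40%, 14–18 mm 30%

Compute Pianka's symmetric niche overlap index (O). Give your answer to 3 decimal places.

Convert percentages to proportions (divide by 100).
Σ p₁ᵢp₂ᵢ = 0.1380 + 0.0520 + 0.1230 = 0.3130
Σp_1ᵢ² = 0.46² + 0.13² + 0.41² = 0.2116 + 0.0169 + 0.1681 = 0.3966
Σp_2ᵢ² = 0.30² + 0.40² + 0.30² = 0.0900 + 0.1600 + 0.0900 = 0.3400
O = 0.3130 / √(0.3966 × 0.3400) = 0.3130 / 0.367211 = 0.85237

0.852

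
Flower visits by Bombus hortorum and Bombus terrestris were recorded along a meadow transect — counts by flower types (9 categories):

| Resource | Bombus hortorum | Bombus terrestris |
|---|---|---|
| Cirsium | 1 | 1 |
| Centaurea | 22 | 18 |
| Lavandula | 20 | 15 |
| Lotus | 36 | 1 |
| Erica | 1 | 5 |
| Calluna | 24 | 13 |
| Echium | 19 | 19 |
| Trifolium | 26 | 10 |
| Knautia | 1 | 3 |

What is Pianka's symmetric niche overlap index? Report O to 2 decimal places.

0.78

Proportions for Bombus hortorum (n=150): 1/150=0.0067, 22/150=0.1467, 20/150=0.1333, 36/150=0.2400, 1/150=0.0067, 24/150=0.1600, 19/150=0.1267, 26/150=0.1733, 1/150=0.0067
Proportions for Bombus terrestris (n=85): 1/85=0.0118, 18/85=0.2118, 15/85=0.1765, 1/85=0.0118, 5/85=0.0588, 13/85=0.1529, 19/85=0.2235, 10/85=0.1176, 3/85=0.0353
Σ p₁ᵢp₂ᵢ = 0.000079 + 0.031071 + 0.023527 + 0.002832 + 0.000394 + 0.024464 + 0.028317 + 0.020380 + 0.000237 = 0.131301
Σp_1ᵢ² = 0.0067² + 0.1467² + 0.1333² + 0.2400² + 0.0067² + 0.1600² + 0.1267² + 0.1733² + 0.0067² = 0.000045 + 0.021521 + 0.017769 + 0.057600 + 0.000045 + 0.025600 + 0.016053 + 0.030033 + 0.000045 = 0.168711
Σp_2ᵢ² = 0.0118² + 0.2118² + 0.1765² + 0.0118² + 0.0588² + 0.1529² + 0.2235² + 0.1176² + 0.0353² = 0.000139 + 0.044859 + 0.031152 + 0.000139 + 0.003457 + 0.023378 + 0.049952 + 0.013830 + 0.001246 = 0.168152
O = 0.131301 / √(0.168711 × 0.168152) = 0.131301 / 0.1684313 = 0.7796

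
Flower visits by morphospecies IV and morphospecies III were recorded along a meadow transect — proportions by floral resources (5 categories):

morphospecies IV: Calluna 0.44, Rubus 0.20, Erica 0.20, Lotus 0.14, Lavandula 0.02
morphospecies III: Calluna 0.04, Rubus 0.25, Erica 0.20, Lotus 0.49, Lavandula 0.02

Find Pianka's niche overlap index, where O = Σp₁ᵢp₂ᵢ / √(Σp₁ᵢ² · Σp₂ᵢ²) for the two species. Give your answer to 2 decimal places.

Σ p₁ᵢp₂ᵢ = 0.0176 + 0.0500 + 0.0400 + 0.0686 + 0.0004 = 0.1766
Σp_1ᵢ² = 0.44² + 0.20² + 0.20² + 0.14² + 0.02² = 0.1936 + 0.0400 + 0.0400 + 0.0196 + 0.0004 = 0.2936
Σp_2ᵢ² = 0.04² + 0.25² + 0.20² + 0.49² + 0.02² = 0.0016 + 0.0625 + 0.0400 + 0.2401 + 0.0004 = 0.3446
O = 0.1766 / √(0.2936 × 0.3446) = 0.1766 / 0.31808 = 0.5552

0.56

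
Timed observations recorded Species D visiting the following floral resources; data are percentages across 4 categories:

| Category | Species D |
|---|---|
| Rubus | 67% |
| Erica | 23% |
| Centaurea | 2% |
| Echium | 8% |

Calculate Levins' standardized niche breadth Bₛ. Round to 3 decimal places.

0.322

Convert percentages to proportions (divide by 100).
Σpᵢ² = 0.67² + 0.23² + 0.02² + 0.08² = 0.4489 + 0.0529 + 0.0004 + 0.0064 = 0.5086
B = 1 / 0.5086 = 1.96618
Bₛ = (B − 1)/(n − 1) = (1.96618 − 1)/(4 − 1) = 0.96618/3 = 0.32206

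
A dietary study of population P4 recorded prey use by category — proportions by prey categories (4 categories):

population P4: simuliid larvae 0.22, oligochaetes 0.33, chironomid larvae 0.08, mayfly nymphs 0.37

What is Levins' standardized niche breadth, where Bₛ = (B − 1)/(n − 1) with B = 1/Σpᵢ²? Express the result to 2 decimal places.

0.78

Σpᵢ² = 0.22² + 0.33² + 0.08² + 0.37² = 0.0484 + 0.1089 + 0.0064 + 0.1369 = 0.3006
B = 1 / 0.3006 = 3.3267
Bₛ = (B − 1)/(n − 1) = (3.3267 − 1)/(4 − 1) = 2.3267/3 = 0.7756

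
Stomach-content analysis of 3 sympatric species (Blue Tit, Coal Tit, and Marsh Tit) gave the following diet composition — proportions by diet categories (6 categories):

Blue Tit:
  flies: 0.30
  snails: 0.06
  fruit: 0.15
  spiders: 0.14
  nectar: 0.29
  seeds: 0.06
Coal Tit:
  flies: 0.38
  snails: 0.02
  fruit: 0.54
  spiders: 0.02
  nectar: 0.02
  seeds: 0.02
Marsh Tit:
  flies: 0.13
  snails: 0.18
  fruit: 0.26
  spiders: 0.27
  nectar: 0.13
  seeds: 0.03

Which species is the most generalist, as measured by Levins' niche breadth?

Marsh Tit

Σp_Blueᵢ² = 0.30² + 0.06² + 0.15² + 0.14² + 0.29² + 0.06² = 0.0900 + 0.0036 + 0.0225 + 0.0196 + 0.0841 + 0.0036 = 0.2234
B_Blue = 1 / 0.2234 = 4.4763
Σp_Coalᵢ² = 0.38² + 0.02² + 0.54² + 0.02² + 0.02² + 0.02² = 0.1444 + 0.0004 + 0.2916 + 0.0004 + 0.0004 + 0.0004 = 0.4376
B_Coal = 1 / 0.4376 = 2.2852
Σp_Marsᵢ² = 0.13² + 0.18² + 0.26² + 0.27² + 0.13² + 0.03² = 0.0169 + 0.0324 + 0.0676 + 0.0729 + 0.0169 + 0.0009 = 0.2076
B_Mars = 1 / 0.2076 = 4.8170
Highest B → broadest niche (most generalist): Marsh Tit (B = 4.82).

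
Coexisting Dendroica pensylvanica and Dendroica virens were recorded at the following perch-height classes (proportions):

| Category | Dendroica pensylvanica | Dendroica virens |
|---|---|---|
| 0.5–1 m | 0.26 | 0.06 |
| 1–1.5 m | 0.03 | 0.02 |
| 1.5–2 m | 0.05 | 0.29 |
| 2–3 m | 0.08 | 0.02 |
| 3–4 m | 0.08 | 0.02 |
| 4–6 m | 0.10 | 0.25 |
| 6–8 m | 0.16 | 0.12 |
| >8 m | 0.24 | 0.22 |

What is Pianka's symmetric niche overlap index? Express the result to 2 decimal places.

0.67

Σ p₁ᵢp₂ᵢ = 0.0156 + 0.0006 + 0.0145 + 0.0016 + 0.0016 + 0.0250 + 0.0192 + 0.0528 = 0.1309
Σp_1ᵢ² = 0.26² + 0.03² + 0.05² + 0.08² + 0.08² + 0.10² + 0.16² + 0.24² = 0.0676 + 0.0009 + 0.0025 + 0.0064 + 0.0064 + 0.0100 + 0.0256 + 0.0576 = 0.1770
Σp_2ᵢ² = 0.06² + 0.02² + 0.29² + 0.02² + 0.02² + 0.25² + 0.12² + 0.22² = 0.0036 + 0.0004 + 0.0841 + 0.0004 + 0.0004 + 0.0625 + 0.0144 + 0.0484 = 0.2142
O = 0.1309 / √(0.1770 × 0.2142) = 0.1309 / 0.19471 = 0.6723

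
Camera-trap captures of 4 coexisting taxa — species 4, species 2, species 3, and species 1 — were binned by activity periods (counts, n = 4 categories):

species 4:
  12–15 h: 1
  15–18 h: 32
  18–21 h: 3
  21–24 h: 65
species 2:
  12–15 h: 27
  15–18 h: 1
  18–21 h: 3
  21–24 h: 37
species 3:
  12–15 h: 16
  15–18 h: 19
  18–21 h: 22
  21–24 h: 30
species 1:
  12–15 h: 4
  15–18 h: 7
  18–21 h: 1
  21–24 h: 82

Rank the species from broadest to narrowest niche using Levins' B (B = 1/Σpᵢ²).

Proportions for species 4 (n=101): 1/101=0.0099, 32/101=0.3168, 3/101=0.0297, 65/101=0.6436
Proportions for species 2 (n=68): 27/68=0.3971, 1/68=0.0147, 3/68=0.0441, 37/68=0.5441
Proportions for species 3 (n=87): 16/87=0.1839, 19/87=0.2184, 22/87=0.2529, 30/87=0.3448
Proportions for species 1 (n=94): 4/94=0.0426, 7/94=0.0745, 1/94=0.0106, 82/94=0.8723
Σp_4ᵢ² = 0.0099² + 0.3168² + 0.0297² + 0.6436² = 0.000098 + 0.100362 + 0.000882 + 0.414221 = 0.515563
B_4 = 1 / 0.515563 = 1.9396
Σp_2ᵢ² = 0.3971² + 0.0147² + 0.0441² + 0.5441² = 0.157688 + 0.000216 + 0.001945 + 0.296045 = 0.455894
B_2 = 1 / 0.455894 = 2.1935
Σp_3ᵢ² = 0.1839² + 0.2184² + 0.2529² + 0.3448² = 0.033819 + 0.047699 + 0.063958 + 0.118887 = 0.264363
B_3 = 1 / 0.264363 = 3.7827
Σp_1ᵢ² = 0.0426² + 0.0745² + 0.0106² + 0.8723² = 0.001815 + 0.005550 + 0.000112 + 0.760907 = 0.768384
B_1 = 1 / 0.768384 = 1.3014
Ranking by B (broadest → narrowest): species 3 (3.78) > species 2 (2.19) > species 4 (1.94) > species 1 (1.30)

species 3 > species 2 > species 4 > species 1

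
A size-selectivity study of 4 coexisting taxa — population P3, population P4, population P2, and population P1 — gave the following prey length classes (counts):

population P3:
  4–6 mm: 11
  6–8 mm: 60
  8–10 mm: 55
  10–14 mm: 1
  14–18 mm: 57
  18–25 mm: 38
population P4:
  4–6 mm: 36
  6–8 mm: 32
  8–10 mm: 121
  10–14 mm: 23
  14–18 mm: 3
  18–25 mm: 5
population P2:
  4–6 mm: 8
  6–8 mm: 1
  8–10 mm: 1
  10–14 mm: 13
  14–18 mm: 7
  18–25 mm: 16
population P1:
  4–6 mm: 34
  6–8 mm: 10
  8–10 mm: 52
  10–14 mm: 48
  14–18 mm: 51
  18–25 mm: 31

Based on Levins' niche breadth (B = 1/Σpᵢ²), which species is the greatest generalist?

population P1

Proportions for population P3 (n=222): 11/222=0.0495, 60/222=0.2703, 55/222=0.2477, 1/222=0.0045, 57/222=0.2568, 38/222=0.1712
Proportions for population P4 (n=220): 36/220=0.1636, 32/220=0.1455, 121/220=0.5500, 23/220=0.1045, 3/220=0.0136, 5/220=0.0227
Proportions for population P2 (n=46): 8/46=0.1739, 1/46=0.0217, 1/46=0.0217, 13/46=0.2826, 7/46=0.1522, 16/46=0.3478
Proportions for population P1 (n=226): 34/226=0.1504, 10/226=0.0442, 52/226=0.2301, 48/226=0.2124, 51/226=0.2257, 31/226=0.1372
Σp_P3ᵢ² = 0.0495² + 0.2703² + 0.2477² + 0.0045² + 0.2568² + 0.1712² = 0.002450 + 0.073062 + 0.061355 + 0.000020 + 0.065946 + 0.029309 = 0.232142
B_P3 = 1 / 0.232142 = 4.3077
Σp_P4ᵢ² = 0.1636² + 0.1455² + 0.5500² + 0.1045² + 0.0136² + 0.0227² = 0.026765 + 0.021170 + 0.302500 + 0.010920 + 0.000185 + 0.000515 = 0.362055
B_P4 = 1 / 0.362055 = 2.7620
Σp_P2ᵢ² = 0.1739² + 0.0217² + 0.0217² + 0.2826² + 0.1522² + 0.3478² = 0.030241 + 0.000471 + 0.000471 + 0.079863 + 0.023165 + 0.120965 = 0.255176
B_P2 = 1 / 0.255176 = 3.9189
Σp_P1ᵢ² = 0.1504² + 0.0442² + 0.2301² + 0.2124² + 0.2257² + 0.1372² = 0.022620 + 0.001954 + 0.052946 + 0.045114 + 0.050940 + 0.018824 = 0.192398
B_P1 = 1 / 0.192398 = 5.1976
Highest B → broadest niche (most generalist): population P1 (B = 5.20).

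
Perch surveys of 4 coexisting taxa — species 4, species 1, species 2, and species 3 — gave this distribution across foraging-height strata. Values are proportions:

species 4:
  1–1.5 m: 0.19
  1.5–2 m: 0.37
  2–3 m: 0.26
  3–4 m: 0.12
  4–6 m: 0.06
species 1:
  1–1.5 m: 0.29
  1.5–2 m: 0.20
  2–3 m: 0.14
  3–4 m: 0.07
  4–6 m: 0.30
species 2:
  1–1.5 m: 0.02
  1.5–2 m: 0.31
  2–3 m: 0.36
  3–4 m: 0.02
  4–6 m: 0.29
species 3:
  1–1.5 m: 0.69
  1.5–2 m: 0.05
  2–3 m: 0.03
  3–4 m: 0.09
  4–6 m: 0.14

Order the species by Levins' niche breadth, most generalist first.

Σp_4ᵢ² = 0.19² + 0.37² + 0.26² + 0.12² + 0.06² = 0.0361 + 0.1369 + 0.0676 + 0.0144 + 0.0036 = 0.2586
B_4 = 1 / 0.2586 = 3.8670
Σp_1ᵢ² = 0.29² + 0.20² + 0.14² + 0.07² + 0.30² = 0.0841 + 0.0400 + 0.0196 + 0.0049 + 0.0900 = 0.2386
B_1 = 1 / 0.2386 = 4.1911
Σp_2ᵢ² = 0.02² + 0.31² + 0.36² + 0.02² + 0.29² = 0.0004 + 0.0961 + 0.1296 + 0.0004 + 0.0841 = 0.3106
B_2 = 1 / 0.3106 = 3.2196
Σp_3ᵢ² = 0.69² + 0.05² + 0.03² + 0.09² + 0.14² = 0.4761 + 0.0025 + 0.0009 + 0.0081 + 0.0196 = 0.5072
B_3 = 1 / 0.5072 = 1.9716
Ranking by B (broadest → narrowest): species 1 (4.19) > species 4 (3.87) > species 2 (3.22) > species 3 (1.97)

species 1 > species 4 > species 2 > species 3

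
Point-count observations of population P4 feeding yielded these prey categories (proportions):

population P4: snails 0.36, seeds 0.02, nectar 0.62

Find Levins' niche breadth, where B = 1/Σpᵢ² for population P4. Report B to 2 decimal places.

Σpᵢ² = 0.36² + 0.02² + 0.62² = 0.1296 + 0.0004 + 0.3844 = 0.5144
B = 1 / 0.5144 = 1.9440

1.94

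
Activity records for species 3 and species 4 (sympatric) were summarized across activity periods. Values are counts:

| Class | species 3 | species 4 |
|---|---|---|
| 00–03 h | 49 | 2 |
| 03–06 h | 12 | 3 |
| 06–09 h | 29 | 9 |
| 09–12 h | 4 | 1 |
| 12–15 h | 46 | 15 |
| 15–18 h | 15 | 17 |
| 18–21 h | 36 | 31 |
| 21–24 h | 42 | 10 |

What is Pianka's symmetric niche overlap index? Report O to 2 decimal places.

0.75

Proportions for species 3 (n=233): 49/233=0.2103, 12/233=0.0515, 29/233=0.1245, 4/233=0.0172, 46/233=0.1974, 15/233=0.0644, 36/233=0.1545, 42/233=0.1803
Proportions for species 4 (n=88): 2/88=0.0227, 3/88=0.0341, 9/88=0.1023, 1/88=0.0114, 15/88=0.1705, 17/88=0.1932, 31/88=0.3523, 10/88=0.1136
Σ p₁ᵢp₂ᵢ = 0.004774 + 0.001756 + 0.012736 + 0.000196 + 0.033657 + 0.012442 + 0.054430 + 0.020482 = 0.140473
Σp_1ᵢ² = 0.2103² + 0.0515² + 0.1245² + 0.0172² + 0.1974² + 0.0644² + 0.1545² + 0.1803² = 0.044226 + 0.002652 + 0.015500 + 0.000296 + 0.038967 + 0.004147 + 0.023870 + 0.032508 = 0.162166
Σp_2ᵢ² = 0.0227² + 0.0341² + 0.1023² + 0.0114² + 0.1705² + 0.1932² + 0.3523² + 0.1136² = 0.000515 + 0.001163 + 0.010465 + 0.000130 + 0.029070 + 0.037326 + 0.124115 + 0.012905 = 0.215689
O = 0.140473 / √(0.162166 × 0.215689) = 0.140473 / 0.1870225 = 0.7511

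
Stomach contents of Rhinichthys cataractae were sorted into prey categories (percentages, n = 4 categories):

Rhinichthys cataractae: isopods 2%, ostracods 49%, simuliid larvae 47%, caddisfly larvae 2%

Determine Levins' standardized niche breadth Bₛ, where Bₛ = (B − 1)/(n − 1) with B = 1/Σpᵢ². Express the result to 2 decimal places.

Convert percentages to proportions (divide by 100).
Σpᵢ² = 0.02² + 0.49² + 0.47² + 0.02² = 0.0004 + 0.2401 + 0.2209 + 0.0004 = 0.4618
B = 1 / 0.4618 = 2.1654
Bₛ = (B − 1)/(n − 1) = (2.1654 − 1)/(4 − 1) = 1.1654/3 = 0.3885

0.39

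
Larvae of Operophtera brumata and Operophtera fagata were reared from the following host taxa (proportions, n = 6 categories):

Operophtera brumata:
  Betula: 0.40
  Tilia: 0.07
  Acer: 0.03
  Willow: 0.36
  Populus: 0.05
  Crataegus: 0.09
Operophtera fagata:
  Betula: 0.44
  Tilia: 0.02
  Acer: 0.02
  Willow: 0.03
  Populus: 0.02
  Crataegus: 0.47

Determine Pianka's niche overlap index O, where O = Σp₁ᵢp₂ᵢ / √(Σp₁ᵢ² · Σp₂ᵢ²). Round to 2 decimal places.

0.65

Σ p₁ᵢp₂ᵢ = 0.1760 + 0.0014 + 0.0006 + 0.0108 + 0.0010 + 0.0423 = 0.2321
Σp_1ᵢ² = 0.40² + 0.07² + 0.03² + 0.36² + 0.05² + 0.09² = 0.1600 + 0.0049 + 0.0009 + 0.1296 + 0.0025 + 0.0081 = 0.3060
Σp_2ᵢ² = 0.44² + 0.02² + 0.02² + 0.03² + 0.02² + 0.47² = 0.1936 + 0.0004 + 0.0004 + 0.0009 + 0.0004 + 0.2209 = 0.4166
O = 0.2321 / √(0.3060 × 0.4166) = 0.2321 / 0.35704 = 0.6501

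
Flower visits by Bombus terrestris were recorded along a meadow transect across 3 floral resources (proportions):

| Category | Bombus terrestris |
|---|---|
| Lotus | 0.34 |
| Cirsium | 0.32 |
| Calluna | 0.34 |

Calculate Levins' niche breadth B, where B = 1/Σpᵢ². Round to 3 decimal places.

2.998

Σpᵢ² = 0.34² + 0.32² + 0.34² = 0.1156 + 0.1024 + 0.1156 = 0.3336
B = 1 / 0.3336 = 2.99760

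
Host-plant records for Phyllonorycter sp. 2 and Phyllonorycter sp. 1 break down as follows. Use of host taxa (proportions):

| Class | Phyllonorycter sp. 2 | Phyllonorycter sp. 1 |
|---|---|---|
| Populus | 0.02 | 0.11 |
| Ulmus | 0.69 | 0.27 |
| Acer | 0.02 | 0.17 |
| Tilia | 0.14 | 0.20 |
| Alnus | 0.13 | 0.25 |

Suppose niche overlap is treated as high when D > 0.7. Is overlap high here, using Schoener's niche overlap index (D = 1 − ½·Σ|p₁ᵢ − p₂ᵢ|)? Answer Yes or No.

Σ|p₁ᵢ − p₂ᵢ| = 0.09 + 0.42 + 0.15 + 0.06 + 0.12 = 0.84
D = 1 − ½ × 0.84 = 1 − 0.420 = 0.5800
D = 0.5800 < 0.7 → No.

No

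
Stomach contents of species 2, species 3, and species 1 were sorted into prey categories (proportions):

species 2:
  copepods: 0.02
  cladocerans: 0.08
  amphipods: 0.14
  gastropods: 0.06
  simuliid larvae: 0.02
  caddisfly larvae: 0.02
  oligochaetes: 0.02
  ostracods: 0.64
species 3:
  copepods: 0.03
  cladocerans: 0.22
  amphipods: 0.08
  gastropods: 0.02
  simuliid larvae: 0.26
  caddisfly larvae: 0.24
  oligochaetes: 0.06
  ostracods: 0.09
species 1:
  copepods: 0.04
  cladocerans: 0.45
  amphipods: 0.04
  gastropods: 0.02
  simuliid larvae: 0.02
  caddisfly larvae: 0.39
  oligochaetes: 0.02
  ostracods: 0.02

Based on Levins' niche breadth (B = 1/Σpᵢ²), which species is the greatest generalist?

species 3

Σp_2ᵢ² = 0.02² + 0.08² + 0.14² + 0.06² + 0.02² + 0.02² + 0.02² + 0.64² = 0.0004 + 0.0064 + 0.0196 + 0.0036 + 0.0004 + 0.0004 + 0.0004 + 0.4096 = 0.4408
B_2 = 1 / 0.4408 = 2.2686
Σp_3ᵢ² = 0.03² + 0.22² + 0.08² + 0.02² + 0.26² + 0.24² + 0.06² + 0.09² = 0.0009 + 0.0484 + 0.0064 + 0.0004 + 0.0676 + 0.0576 + 0.0036 + 0.0081 = 0.1930
B_3 = 1 / 0.1930 = 5.1813
Σp_1ᵢ² = 0.04² + 0.45² + 0.04² + 0.02² + 0.02² + 0.39² + 0.02² + 0.02² = 0.0016 + 0.2025 + 0.0016 + 0.0004 + 0.0004 + 0.1521 + 0.0004 + 0.0004 = 0.3594
B_1 = 1 / 0.3594 = 2.7824
Highest B → broadest niche (most generalist): species 3 (B = 5.18).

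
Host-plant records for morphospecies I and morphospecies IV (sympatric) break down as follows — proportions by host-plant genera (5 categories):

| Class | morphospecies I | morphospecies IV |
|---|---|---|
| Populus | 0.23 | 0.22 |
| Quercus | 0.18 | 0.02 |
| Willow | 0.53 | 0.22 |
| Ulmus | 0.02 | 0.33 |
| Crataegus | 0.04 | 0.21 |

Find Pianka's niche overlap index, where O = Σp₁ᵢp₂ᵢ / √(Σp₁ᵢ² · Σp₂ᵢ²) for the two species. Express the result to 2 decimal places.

0.61

Σ p₁ᵢp₂ᵢ = 0.0506 + 0.0036 + 0.1166 + 0.0066 + 0.0084 = 0.1858
Σp_1ᵢ² = 0.23² + 0.18² + 0.53² + 0.02² + 0.04² = 0.0529 + 0.0324 + 0.2809 + 0.0004 + 0.0016 = 0.3682
Σp_2ᵢ² = 0.22² + 0.02² + 0.22² + 0.33² + 0.21² = 0.0484 + 0.0004 + 0.0484 + 0.1089 + 0.0441 = 0.2502
O = 0.1858 / √(0.3682 × 0.2502) = 0.1858 / 0.30352 = 0.6122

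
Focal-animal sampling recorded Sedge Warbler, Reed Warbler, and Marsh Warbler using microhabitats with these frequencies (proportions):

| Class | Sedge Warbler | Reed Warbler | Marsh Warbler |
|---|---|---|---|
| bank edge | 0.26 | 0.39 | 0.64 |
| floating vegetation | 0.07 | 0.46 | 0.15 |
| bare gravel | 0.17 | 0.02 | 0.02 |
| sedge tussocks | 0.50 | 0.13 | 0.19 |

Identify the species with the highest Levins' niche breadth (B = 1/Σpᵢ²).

Σp_Sedgᵢ² = 0.26² + 0.07² + 0.17² + 0.50² = 0.0676 + 0.0049 + 0.0289 + 0.2500 = 0.3514
B_Sedg = 1 / 0.3514 = 2.8458
Σp_Reedᵢ² = 0.39² + 0.46² + 0.02² + 0.13² = 0.1521 + 0.2116 + 0.0004 + 0.0169 = 0.3810
B_Reed = 1 / 0.3810 = 2.6247
Σp_Marsᵢ² = 0.64² + 0.15² + 0.02² + 0.19² = 0.4096 + 0.0225 + 0.0004 + 0.0361 = 0.4686
B_Mars = 1 / 0.4686 = 2.1340
Highest B → broadest niche (most generalist): Sedge Warbler (B = 2.85).

Sedge Warbler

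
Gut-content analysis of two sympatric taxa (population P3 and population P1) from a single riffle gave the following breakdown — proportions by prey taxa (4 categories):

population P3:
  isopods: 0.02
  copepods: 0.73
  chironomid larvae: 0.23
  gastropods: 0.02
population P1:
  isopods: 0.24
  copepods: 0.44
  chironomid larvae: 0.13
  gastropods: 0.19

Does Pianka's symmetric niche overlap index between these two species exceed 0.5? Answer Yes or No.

Σ p₁ᵢp₂ᵢ = 0.0048 + 0.3212 + 0.0299 + 0.0038 = 0.3597
Σp_1ᵢ² = 0.02² + 0.73² + 0.23² + 0.02² = 0.0004 + 0.5329 + 0.0529 + 0.0004 = 0.5866
Σp_2ᵢ² = 0.24² + 0.44² + 0.13² + 0.19² = 0.0576 + 0.1936 + 0.0169 + 0.0361 = 0.3042
O = 0.3597 / √(0.5866 × 0.3042) = 0.3597 / 0.42243 = 0.8515
O = 0.8515 > 0.5 → Yes.

Yes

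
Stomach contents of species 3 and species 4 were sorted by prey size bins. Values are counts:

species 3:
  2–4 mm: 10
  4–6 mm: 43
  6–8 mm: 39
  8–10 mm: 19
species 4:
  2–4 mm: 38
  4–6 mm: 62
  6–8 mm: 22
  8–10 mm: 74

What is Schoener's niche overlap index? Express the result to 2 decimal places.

0.69

Proportions for species 3 (n=111): 10/111=0.0901, 43/111=0.3874, 39/111=0.3514, 19/111=0.1712
Proportions for species 4 (n=196): 38/196=0.1939, 62/196=0.3163, 22/196=0.1122, 74/196=0.3776
Σ|p₁ᵢ − p₂ᵢ| = 0.1038 + 0.0711 + 0.2392 + 0.2064 = 0.6205
D = 1 − ½ × 0.6205 = 1 − 0.31025 = 0.68975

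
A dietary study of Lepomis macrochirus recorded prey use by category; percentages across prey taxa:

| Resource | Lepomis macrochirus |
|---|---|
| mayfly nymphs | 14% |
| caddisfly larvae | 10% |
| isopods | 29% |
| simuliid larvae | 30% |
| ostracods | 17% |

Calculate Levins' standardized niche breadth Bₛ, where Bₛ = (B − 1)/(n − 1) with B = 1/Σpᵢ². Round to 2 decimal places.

Convert percentages to proportions (divide by 100).
Σpᵢ² = 0.14² + 0.10² + 0.29² + 0.30² + 0.17² = 0.0196 + 0.0100 + 0.0841 + 0.0900 + 0.0289 = 0.2326
B = 1 / 0.2326 = 4.2992
Bₛ = (B − 1)/(n − 1) = (4.2992 − 1)/(5 − 1) = 3.2992/4 = 0.8248

0.82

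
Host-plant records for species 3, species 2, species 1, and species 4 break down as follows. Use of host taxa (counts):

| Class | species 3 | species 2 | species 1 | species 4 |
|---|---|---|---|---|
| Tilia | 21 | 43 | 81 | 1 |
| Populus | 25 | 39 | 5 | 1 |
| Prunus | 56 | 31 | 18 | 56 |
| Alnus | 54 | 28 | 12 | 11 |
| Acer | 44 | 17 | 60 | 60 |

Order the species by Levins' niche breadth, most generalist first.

species 2 > species 3 > species 1 > species 4

Proportions for species 3 (n=200): 21/200=0.1050, 25/200=0.1250, 56/200=0.2800, 54/200=0.2700, 44/200=0.2200
Proportions for species 2 (n=158): 43/158=0.2722, 39/158=0.2468, 31/158=0.1962, 28/158=0.1772, 17/158=0.1076
Proportions for species 1 (n=176): 81/176=0.4602, 5/176=0.0284, 18/176=0.1023, 12/176=0.0682, 60/176=0.3409
Proportions for species 4 (n=129): 1/129=0.0078, 1/129=0.0078, 56/129=0.4341, 11/129=0.0853, 60/129=0.4651
Σp_3ᵢ² = 0.1050² + 0.1250² + 0.2800² + 0.2700² + 0.2200² = 0.011025 + 0.015625 + 0.078400 + 0.072900 + 0.048400 = 0.226350
B_3 = 1 / 0.226350 = 4.4179
Σp_2ᵢ² = 0.2722² + 0.2468² + 0.1962² + 0.1772² + 0.1076² = 0.074093 + 0.060910 + 0.038494 + 0.031400 + 0.011578 = 0.216475
B_2 = 1 / 0.216475 = 4.6195
Σp_1ᵢ² = 0.4602² + 0.0284² + 0.1023² + 0.0682² + 0.3409² = 0.211784 + 0.000807 + 0.010465 + 0.004651 + 0.116213 = 0.343920
B_1 = 1 / 0.343920 = 2.9077
Σp_4ᵢ² = 0.0078² + 0.0078² + 0.4341² + 0.0853² + 0.4651² = 0.000061 + 0.000061 + 0.188443 + 0.007276 + 0.216318 = 0.412159
B_4 = 1 / 0.412159 = 2.4262
Ranking by B (broadest → narrowest): species 2 (4.62) > species 3 (4.42) > species 1 (2.91) > species 4 (2.43)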